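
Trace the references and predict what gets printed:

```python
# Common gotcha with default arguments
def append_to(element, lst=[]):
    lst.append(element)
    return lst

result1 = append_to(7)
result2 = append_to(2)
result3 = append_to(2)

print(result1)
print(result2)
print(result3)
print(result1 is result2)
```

Key concept: mutable default argument gotcha.
Step by step:
`result1 = append_to(7)` → result1 = [7]
`result2 = append_to(2)` → result1 = [7, 2] (same object as result2); result2 = [7, 2] (same object as result1)
`result3 = append_to(2)` → result1 = [7, 2, 2] (same object as result2, result3); result2 = [7, 2, 2] (same object as result1, result3); result3 = [7, 2, 2] (same object as result1, result2)
`print(result1)` → prints [7, 2, 2]
`print(result2)` → prints [7, 2, 2]
`print(result3)` → prints [7, 2, 2]
`print(result1 is result2)` → prints True

Answer:
[7, 2, 2]
[7, 2, 2]
[7, 2, 2]
True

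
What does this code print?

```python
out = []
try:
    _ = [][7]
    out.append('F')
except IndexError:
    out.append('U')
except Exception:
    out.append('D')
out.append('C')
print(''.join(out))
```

Execution trace: 'U' (except IndexError) → 'C' (after the try/except). Output: UC

Answer: UC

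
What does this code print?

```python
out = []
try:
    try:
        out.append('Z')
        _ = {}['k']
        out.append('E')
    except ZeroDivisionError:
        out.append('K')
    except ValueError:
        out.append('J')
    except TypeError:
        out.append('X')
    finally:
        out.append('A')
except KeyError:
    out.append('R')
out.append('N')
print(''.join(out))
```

Execution trace: 'Z' (try body) → 'A' (finally) → 'R' (outer except KeyError) → 'N' (after the try/except). Output: ZARN

Answer: ZARN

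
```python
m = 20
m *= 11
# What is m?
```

Trace:
`m = 20` → m = 20
`m *= 11` → m = 220
So m = 220

Answer: 220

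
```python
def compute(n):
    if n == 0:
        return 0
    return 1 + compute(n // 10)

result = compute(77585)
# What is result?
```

Count of digits of 77585: 5

Answer: 5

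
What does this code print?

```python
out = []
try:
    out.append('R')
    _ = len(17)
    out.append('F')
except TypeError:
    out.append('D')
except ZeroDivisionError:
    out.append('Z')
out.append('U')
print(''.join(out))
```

Execution trace: 'R' (try body) → 'D' (except TypeError) → 'U' (after the try/except). Output: RDU

Answer: RDU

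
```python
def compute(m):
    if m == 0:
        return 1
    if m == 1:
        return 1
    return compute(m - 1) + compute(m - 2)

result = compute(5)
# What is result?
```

Build up from base cases: compute(0)=1, compute(1)=1, compute(2)=2, compute(3)=3, compute(4)=5, compute(5)=8

Answer: 8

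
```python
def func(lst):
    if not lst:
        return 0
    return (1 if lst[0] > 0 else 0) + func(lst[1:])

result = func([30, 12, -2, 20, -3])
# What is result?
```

Count of positive elements in [30, 12, -2, 20, -3] = 3

Answer: 3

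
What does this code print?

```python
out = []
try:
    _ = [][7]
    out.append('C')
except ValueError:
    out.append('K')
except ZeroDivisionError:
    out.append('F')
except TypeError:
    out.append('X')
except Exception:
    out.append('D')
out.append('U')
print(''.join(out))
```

Execution trace: 'D' (except Exception) → 'U' (after the try/except). Output: DU

Answer: DU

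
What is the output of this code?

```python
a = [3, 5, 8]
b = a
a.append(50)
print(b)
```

Key concept: basic list aliasing.
Step by step:
`a = [3, 5, 8]` → a = [3, 5, 8]
`b = a` → b = [3, 5, 8] (same object as a)
`a.append(50)` → a = [3, 5, 8, 50] (same object as b); b = [3, 5, 8, 50] (same object as a)
`print(b)` → prints [3, 5, 8, 50]

Answer: [3, 5, 8, 50]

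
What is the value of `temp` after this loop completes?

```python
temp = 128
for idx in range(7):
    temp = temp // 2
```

Halve 7 times: 128 // 2^7 = 1
`temp` takes the values: 128 → 64 → 32 → 16 → 8 → 4 → 2 → 1

Answer: 1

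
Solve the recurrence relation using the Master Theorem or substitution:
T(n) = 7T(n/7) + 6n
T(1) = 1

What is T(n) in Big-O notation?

By Master Theorem: a=7, b=7, f(n)=6n. Since log_7(7) = 1 and f(n) = Θ(n^1), Case 2 applies. T(n) = O(n log n).

Answer: O(n log n)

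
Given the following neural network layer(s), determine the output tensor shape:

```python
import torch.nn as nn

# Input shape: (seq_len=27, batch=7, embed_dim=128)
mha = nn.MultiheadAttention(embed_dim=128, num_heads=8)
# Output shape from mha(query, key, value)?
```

Input: (27, 7, 128) -> Output: (27, 7, 128)

Answer: (27, 7, 128)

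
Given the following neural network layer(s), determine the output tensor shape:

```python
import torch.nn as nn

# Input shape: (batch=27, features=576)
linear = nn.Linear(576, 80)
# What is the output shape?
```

Input: (27, 576) -> Output: (27, 80)

Answer: (27, 80)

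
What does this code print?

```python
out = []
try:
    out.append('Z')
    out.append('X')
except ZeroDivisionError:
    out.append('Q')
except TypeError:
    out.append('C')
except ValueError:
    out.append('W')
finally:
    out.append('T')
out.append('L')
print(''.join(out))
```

Execution trace: 'Z' (try body) → 'X' (try body, no exception) → 'T' (finally) → 'L' (after the try/except). Output: ZXTL

Answer: ZXTL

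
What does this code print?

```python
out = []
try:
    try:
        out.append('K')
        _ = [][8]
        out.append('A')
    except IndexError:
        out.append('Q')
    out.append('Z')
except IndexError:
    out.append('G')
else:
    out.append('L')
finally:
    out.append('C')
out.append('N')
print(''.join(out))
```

Execution trace: 'K' (inner try body) → 'Q' (inner except IndexError) → 'Z' (try body, no exception) → 'L' (else) → 'C' (finally) → 'N' (after the try/except). Output: KQZLCN

Answer: KQZLCN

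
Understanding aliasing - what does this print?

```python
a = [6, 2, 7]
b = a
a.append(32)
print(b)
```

Key concept: basic list aliasing.
Step by step:
`a = [6, 2, 7]` → a = [6, 2, 7]
`b = a` → b = [6, 2, 7] (same object as a)
`a.append(32)` → a = [6, 2, 7, 32] (same object as b); b = [6, 2, 7, 32] (same object as a)
`print(b)` → prints [6, 2, 7, 32]

Answer: [6, 2, 7, 32]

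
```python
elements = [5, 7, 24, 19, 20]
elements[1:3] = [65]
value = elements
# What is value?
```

Trace:
`elements = [5, 7, 24, 19, 20]` → elements = [5, 7, 24, 19, 20]
`elements[1:3] = [65]` → elements = [5, 65, 19, 20]
`value = elements` → value = [5, 65, 19, 20]
So value = [5, 65, 19, 20]

Answer: [5, 65, 19, 20]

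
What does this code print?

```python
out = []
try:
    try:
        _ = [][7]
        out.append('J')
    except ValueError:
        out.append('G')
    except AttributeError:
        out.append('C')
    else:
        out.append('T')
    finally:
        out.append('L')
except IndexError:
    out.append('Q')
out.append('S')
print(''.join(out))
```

Execution trace: 'L' (finally) → 'Q' (outer except IndexError) → 'S' (after the try/except). Output: LQS

Answer: LQS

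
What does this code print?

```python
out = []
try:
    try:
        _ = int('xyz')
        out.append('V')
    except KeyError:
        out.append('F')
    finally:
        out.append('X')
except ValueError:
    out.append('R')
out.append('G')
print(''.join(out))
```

Execution trace: 'X' (finally) → 'R' (outer except ValueError) → 'G' (after the try/except). Output: XRG

Answer: XRG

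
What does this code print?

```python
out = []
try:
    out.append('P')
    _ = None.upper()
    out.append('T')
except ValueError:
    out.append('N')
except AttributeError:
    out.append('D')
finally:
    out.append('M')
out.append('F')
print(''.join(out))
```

Execution trace: 'P' (try body) → 'D' (except AttributeError) → 'M' (finally) → 'F' (after the try/except). Output: PDMF

Answer: PDMF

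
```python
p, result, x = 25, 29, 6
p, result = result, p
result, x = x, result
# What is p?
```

Trace:
`p, result, x = 25, 29, 6` → p = 25; result = 29; x = 6
`p, result = result, p` → p = 29; result = 25
`result, x = x, result` → result = 6; x = 25
So p = 29

Answer: 29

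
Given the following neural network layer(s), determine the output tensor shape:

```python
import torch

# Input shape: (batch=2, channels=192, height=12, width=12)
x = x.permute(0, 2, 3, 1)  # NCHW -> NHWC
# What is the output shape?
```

Input: (2, 192, 12, 12) -> Output: (2, 12, 12, 192)

Answer: (2, 12, 12, 192)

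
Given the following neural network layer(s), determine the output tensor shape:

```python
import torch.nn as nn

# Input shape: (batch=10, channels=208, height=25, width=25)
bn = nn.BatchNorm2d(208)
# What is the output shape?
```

Input: (10, 208, 25, 25) -> Output: (10, 208, 25, 25)

Answer: (10, 208, 25, 25)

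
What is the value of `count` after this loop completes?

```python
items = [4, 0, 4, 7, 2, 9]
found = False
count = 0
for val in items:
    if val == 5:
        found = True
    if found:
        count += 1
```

Count elements after first 5 in [4, 0, 4, 7, 2, 9]
`count` takes the values: 0

Answer: 0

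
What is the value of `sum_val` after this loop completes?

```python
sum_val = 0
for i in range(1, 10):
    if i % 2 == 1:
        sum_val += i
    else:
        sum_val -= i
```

Add odd, subtract even
`sum_val` takes the values: 0 → 1 → -1 → 2 → -2 → 3 → -3 → 4 → -4 → 5

Answer: 5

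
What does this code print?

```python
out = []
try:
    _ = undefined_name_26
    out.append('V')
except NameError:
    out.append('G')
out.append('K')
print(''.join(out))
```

Execution trace: 'G' (except NameError) → 'K' (after the try/except). Output: GK

Answer: GK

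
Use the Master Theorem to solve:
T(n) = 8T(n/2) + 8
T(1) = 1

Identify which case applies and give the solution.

a=8, b=2, f(n)=8. log_2(8) = 3. Since c=0 < 3, Case 1 applies: T(n) = Θ(n^log_b(a)) = O(n^3).

Answer: O(n^3) - Case 1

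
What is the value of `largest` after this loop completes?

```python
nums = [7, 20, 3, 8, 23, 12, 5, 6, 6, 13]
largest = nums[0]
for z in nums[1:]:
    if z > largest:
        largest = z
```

Maximum of [7, 20, 3, 8, 23, 12, 5, 6, 6, 13]
`largest` takes the values: 7 → 20 → 23

Answer: 23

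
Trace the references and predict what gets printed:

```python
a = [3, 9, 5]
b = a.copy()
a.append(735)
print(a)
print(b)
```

Key concept: list.copy() creates independent copy.
Step by step:
`a = [3, 9, 5]` → a = [3, 9, 5]
`b = a.copy()` → b = [3, 9, 5]
`a.append(735)` → a = [3, 9, 5, 735]
`print(a)` → prints [3, 9, 5, 735]
`print(b)` → prints [3, 9, 5]

Answer:
[3, 9, 5, 735]
[3, 9, 5]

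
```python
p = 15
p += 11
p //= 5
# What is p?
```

Trace:
`p = 15` → p = 15
`p += 11` → p = 26
`p //= 5` → p = 5
So p = 5

Answer: 5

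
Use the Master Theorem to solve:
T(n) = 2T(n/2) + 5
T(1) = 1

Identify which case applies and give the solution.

a=2, b=2, f(n)=5. log_2(2) = 1. Since c=0 < 1, Case 1 applies: T(n) = Θ(n^log_b(a)) = O(n).

Answer: O(n) - Case 1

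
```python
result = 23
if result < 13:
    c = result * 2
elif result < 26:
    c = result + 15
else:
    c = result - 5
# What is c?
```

Trace:
`result = 23` → result = 23
`if result < 13: ...` → result < 13 is False, result < 26 is True → c = 38
So c = 38

Answer: 38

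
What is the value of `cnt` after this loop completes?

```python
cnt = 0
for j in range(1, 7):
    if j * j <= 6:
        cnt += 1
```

Count numbers where j² ≤ 6
`cnt` takes the values: 0 → 1 → 2

Answer: 2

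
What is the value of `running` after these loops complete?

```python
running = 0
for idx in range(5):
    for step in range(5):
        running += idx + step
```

Sum of all idx+step for idx,step in 5x5
`running` takes the values: 0 → 1 → 3 → 6 → 10 → 11 → 13 → 16 → 20 → 25 → 27 → 30 → 34 → 39 → 45 → 48 → 52 → 57 → 63 → 70 → 74 → 79 → 85 → 92 → 100

Answer: 100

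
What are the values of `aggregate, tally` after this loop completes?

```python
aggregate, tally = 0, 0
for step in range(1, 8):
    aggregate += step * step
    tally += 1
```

Sum of squares and count
`aggregate, tally` takes the values: (0, 0) → (1, 0) → (1, 1) → (5, 1) → (5, 2) → (14, 2) → (14, 3) → (30, 3) → (30, 4) → (55, 4) → (55, 5) → (91, 5) → (91, 6) → (140, 6) → (140, 7)

Answer: 140, 7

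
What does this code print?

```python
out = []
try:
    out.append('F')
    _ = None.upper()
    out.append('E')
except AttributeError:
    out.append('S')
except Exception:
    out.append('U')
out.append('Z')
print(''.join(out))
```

Execution trace: 'F' (try body) → 'S' (except AttributeError) → 'Z' (after the try/except). Output: FSZ

Answer: FSZ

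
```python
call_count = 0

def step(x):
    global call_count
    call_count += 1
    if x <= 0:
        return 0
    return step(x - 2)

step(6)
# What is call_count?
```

Linear recursion stepping by 2: 4 calls from x=6 down to ≤0.

Answer: 4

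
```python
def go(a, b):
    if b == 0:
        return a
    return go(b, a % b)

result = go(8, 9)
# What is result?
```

go(8, 9) -> go(9, 8) -> go(8, 1) -> go(1, 0) -> 1

Answer: 1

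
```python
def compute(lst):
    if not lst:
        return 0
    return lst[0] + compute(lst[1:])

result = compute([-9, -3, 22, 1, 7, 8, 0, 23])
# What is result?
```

(-9) + (-3) + 22 + 1 + 7 + 8 + 0 + 23 + 0 = 49

Answer: 49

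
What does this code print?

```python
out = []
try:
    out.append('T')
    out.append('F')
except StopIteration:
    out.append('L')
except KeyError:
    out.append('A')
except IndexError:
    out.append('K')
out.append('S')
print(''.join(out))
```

Execution trace: 'T' (try body) → 'F' (try body, no exception) → 'S' (after the try/except). Output: TFS

Answer: TFS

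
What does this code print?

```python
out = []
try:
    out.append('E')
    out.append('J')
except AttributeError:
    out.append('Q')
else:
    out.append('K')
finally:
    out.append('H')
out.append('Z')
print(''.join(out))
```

Execution trace: 'E' (try body) → 'J' (try body, no exception) → 'K' (else) → 'H' (finally) → 'Z' (after the try/except). Output: EJKHZ

Answer: EJKHZ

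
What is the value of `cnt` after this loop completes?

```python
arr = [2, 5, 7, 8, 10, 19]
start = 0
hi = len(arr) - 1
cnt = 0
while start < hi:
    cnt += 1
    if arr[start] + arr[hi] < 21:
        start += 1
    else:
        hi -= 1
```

Steps to find pair summing to 21
`cnt` takes the values: 0 → 1 → 2 → 3 → 4 → 5

Answer: 5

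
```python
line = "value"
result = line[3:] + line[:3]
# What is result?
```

Trace:
`line = "value"` → line = 'value'
`result = line[3:] + line[:3]` → result = 'ueval'
So result = 'ueval'

Answer: 'ueval'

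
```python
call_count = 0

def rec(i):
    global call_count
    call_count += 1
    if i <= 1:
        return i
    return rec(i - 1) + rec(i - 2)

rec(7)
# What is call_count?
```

Calls(i) = 1 + Calls(i-1) + Calls(i-2); Calls(0)=Calls(1)=1. For i=7 this gives 41.

Answer: 41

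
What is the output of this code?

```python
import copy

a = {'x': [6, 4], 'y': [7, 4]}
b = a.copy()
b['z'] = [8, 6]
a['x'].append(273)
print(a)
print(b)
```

Key concept: shallow copy of dict with mutable values.
Step by step:
`a = {'x': [6, 4], 'y': [7, 4]}` → a = {'x': [6, 4], 'y': [7, 4]}
`b = a.copy()` → b = {'x': [6, 4], 'y': [7, 4]}
`b['z'] = [8, 6]` → b = {'x': [6, 4], 'y': [7, 4], 'z': [8, 6]}
`a['x'].append(273)` → a = {'x': [6, 4, 273], 'y': [7, 4]}; b = {'x': [6, 4, 273], 'y': [7, 4], 'z': [8, 6]}
`print(a)` → prints {'x': [6, 4, 273], 'y': [7, 4]}
`print(b)` → prints {'x': [6, 4, 273], 'y': [7, 4], 'z': [8, 6]}

Answer:
{'x': [6, 4, 273], 'y': [7, 4]}
{'x': [6, 4, 273], 'y': [7, 4], 'z': [8, 6]}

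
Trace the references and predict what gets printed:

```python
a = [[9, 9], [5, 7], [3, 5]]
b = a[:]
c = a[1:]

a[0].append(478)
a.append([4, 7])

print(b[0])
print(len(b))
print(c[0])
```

Key concept: slice with nested mutation.
Step by step:
`a = [[9, 9], [5, 7], [3, 5]]` → a = [[9, 9], [5, 7], [3, 5]]
`b = a[:]` → b = [[9, 9], [5, 7], [3, 5]]
`c = a[1:]` → c = [[5, 7], [3, 5]]
`a[0].append(478)` → a = [[9, 9, 478], [5, 7], [3, 5]]; b = [[9, 9, 478], [5, 7], [3, 5]]
`a.append([4, 7])` → a = [[9, 9, 478], [5, 7], [3, 5], [4, 7]]
`print(b[0])` → prints [9, 9, 478]
`print(len(b))` → prints 3
`print(c[0])` → prints [5, 7]

Answer:
[9, 9, 478]
3
[5, 7]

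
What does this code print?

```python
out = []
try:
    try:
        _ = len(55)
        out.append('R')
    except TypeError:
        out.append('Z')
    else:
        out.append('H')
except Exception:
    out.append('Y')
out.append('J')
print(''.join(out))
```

Execution trace: 'Z' (inner except TypeError) → 'J' (after the try/except). Output: ZJ

Answer: ZJ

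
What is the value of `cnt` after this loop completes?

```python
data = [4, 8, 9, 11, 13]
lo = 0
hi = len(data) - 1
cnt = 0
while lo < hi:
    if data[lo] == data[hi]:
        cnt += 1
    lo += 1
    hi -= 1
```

Count matching pairs from ends
`cnt` takes the values: 0

Answer: 0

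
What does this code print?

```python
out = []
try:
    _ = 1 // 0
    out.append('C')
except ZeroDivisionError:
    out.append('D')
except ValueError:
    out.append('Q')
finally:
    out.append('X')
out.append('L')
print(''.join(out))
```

Execution trace: 'D' (except ZeroDivisionError) → 'X' (finally) → 'L' (after the try/except). Output: DXL

Answer: DXL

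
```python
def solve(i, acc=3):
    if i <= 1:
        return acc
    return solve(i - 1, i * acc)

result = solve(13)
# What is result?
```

Accumulator trace (n, acc): (13, 3) -> (12, 39) -> (11, 468) -> (10, 5148) -> (9, 51480) -> (8, 463320) -> (7, 3706560) -> (6, 25945920) -> (5, 155675520) -> (4, 778377600) -> (3, 3113510400) -> (2, 9340531200) -> (1, 18681062400) -> return 18681062400

Answer: 18681062400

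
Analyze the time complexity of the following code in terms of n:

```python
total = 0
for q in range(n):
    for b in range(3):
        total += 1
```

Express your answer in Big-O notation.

Each loop level contributes: n × 1. Multiplying the contributions gives O(n).

Answer: O(n)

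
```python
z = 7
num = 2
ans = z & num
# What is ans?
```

Trace:
`z = 7` → z = 7
`num = 2` → num = 2
`ans = z & num` → ans = 2
So ans = 2

Answer: 2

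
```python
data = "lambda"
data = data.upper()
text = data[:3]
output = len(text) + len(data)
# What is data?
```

Trace:
`data = "lambda"` → data = 'lambda'
`data = data.upper()` → data = 'LAMBDA'
`text = data[:3]` → text = 'LAM'
`output = len(text) + len(data)` → output = 9
So data = 'LAMBDA'

Answer: 'LAMBDA'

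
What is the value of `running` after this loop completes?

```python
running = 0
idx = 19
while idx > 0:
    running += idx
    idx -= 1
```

Sum 19 down to 1
`running` takes the values: 0 → 19 → 37 → 54 → 70 → 85 → 99 → 112 → 124 → 135 → 145 → 154 → 162 → 169 → 175 → 180 → 184 → 187 → 189 → 190

Answer: 190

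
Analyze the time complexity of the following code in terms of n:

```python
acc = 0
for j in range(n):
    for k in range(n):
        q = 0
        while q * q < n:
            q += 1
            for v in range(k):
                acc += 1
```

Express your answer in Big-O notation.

Each loop level contributes: n × n × √n × n. Multiplying the contributions gives O(n^3√n).

Answer: O(n^3√n)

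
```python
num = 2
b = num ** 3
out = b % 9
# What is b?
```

Trace:
`num = 2` → num = 2
`b = num ** 3` → b = 8
`out = b % 9` → out = 8
So b = 8

Answer: 8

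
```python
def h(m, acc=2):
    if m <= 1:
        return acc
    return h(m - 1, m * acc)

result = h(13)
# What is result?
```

Accumulator trace (n, acc): (13, 2) -> (12, 26) -> (11, 312) -> (10, 3432) -> (9, 34320) -> (8, 308880) -> (7, 2471040) -> (6, 17297280) -> (5, 103783680) -> (4, 518918400) -> (3, 2075673600) -> (2, 6227020800) -> (1, 12454041600) -> return 12454041600

Answer: 12454041600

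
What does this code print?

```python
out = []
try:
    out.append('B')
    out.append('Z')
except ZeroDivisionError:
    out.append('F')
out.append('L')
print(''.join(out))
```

Execution trace: 'B' (try body) → 'Z' (try body, no exception) → 'L' (after the try/except). Output: BZL

Answer: BZL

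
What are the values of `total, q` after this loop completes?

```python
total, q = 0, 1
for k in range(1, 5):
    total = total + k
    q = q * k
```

Sum and factorial of 1 to 4
`total, q` takes the values: (0, 1) → (1, 1) → (3, 1) → (3, 2) → (6, 2) → (6, 6) → (10, 6) → (10, 24)

Answer: 10, 24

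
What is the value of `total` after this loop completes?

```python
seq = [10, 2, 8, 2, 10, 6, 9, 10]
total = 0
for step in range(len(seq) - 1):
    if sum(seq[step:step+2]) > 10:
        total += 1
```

Count windows with sum > 10
`total` takes the values: 0 → 1 → 2 → 3 → 4 → 5

Answer: 5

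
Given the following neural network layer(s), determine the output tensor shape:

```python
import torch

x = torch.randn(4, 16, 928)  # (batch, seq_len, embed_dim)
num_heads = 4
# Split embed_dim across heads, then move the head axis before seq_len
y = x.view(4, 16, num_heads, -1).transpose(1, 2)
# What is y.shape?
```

Input: (4, 16, 928) -> head_dim = 928 // 4 = 232; after view: (4, 16, 4, 232) -> after transpose(1, 2): (4, 4, 16, 232) -> Output: (4, 4, 16, 232)

Answer: (4, 4, 16, 232)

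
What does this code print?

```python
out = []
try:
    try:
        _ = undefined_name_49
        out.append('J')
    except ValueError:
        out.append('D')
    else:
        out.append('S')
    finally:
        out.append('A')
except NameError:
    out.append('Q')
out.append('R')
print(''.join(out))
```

Execution trace: 'A' (finally) → 'Q' (outer except NameError) → 'R' (after the try/except). Output: AQR

Answer: AQR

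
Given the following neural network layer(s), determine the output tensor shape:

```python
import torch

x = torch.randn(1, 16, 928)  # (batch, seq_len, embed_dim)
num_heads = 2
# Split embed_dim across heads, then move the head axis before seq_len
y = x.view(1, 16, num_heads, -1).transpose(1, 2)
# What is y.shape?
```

Input: (1, 16, 928) -> head_dim = 928 // 2 = 464; after view: (1, 16, 2, 464) -> after transpose(1, 2): (1, 2, 16, 464) -> Output: (1, 2, 16, 464)

Answer: (1, 2, 16, 464)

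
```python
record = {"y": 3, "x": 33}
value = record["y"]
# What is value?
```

Trace:
`record = {"y": 3, "x": 33}` → record = {'y': 3, 'x': 33}
`value = record["y"]` → value = 3
So value = 3

Answer: 3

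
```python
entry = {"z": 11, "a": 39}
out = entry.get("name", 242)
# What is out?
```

Trace:
`entry = {"z": 11, "a": 39}` → entry = {'z': 11, 'a': 39}
`out = entry.get("name", 242)` → out = 242
So out = 242

Answer: 242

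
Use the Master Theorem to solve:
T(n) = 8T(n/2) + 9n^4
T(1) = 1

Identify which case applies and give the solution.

a=8, b=2, f(n)=9n^4. log_2(8) = 3. Since c=4 > 3 and the regularity condition holds (8(n/2)^4 = (8/2^4)n^4 with 8/2^4 < 1), Case 3 applies: T(n) = Θ(f(n)) = O(n^4).

Answer: O(n^4) - Case 3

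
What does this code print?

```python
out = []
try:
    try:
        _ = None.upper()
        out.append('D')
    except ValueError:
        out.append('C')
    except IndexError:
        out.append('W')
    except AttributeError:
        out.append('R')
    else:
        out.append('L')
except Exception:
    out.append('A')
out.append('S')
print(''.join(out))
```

Execution trace: 'R' (inner except AttributeError) → 'S' (after the try/except). Output: RS

Answer: RS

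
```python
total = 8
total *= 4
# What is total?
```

Trace:
`total = 8` → total = 8
`total *= 4` → total = 32
So total = 32

Answer: 32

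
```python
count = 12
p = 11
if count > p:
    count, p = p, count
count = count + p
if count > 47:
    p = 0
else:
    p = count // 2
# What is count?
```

Trace:
`count = 12` → count = 12
`p = 11` → p = 11
`if count > p: ...` → count > p is True → count = 11; p = 12
`count = count + p` → count = 23
`if count > 47: ...` → count > 47 is False, take else branch → p = 11
So count = 23

Answer: 23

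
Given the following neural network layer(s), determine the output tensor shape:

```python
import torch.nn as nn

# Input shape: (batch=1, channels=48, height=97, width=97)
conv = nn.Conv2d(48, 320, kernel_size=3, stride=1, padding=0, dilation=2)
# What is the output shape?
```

Input: (1, 48, 97, 97) -> Output: (1, 320, 93, 93)

Answer: (1, 320, 93, 93)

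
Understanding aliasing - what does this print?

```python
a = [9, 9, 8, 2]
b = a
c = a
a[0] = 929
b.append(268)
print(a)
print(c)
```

Key concept: multiple aliases.
Step by step:
`a = [9, 9, 8, 2]` → a = [9, 9, 8, 2]
`b = a` → b = [9, 9, 8, 2] (same object as a)
`c = a` → c = [9, 9, 8, 2] (same object as a, b)
`a[0] = 929` → a = [929, 9, 8, 2] (same object as b, c); b = [929, 9, 8, 2] (same object as a, c); c = [929, 9, 8, 2] (same object as a, b)
`b.append(268)` → a = [929, 9, 8, 2, 268] (same object as b, c); b = [929, 9, 8, 2, 268] (same object as a, c); c = [929, 9, 8, 2, 268] (same object as a, b)
`print(a)` → prints [929, 9, 8, 2, 268]
`print(c)` → prints [929, 9, 8, 2, 268]

Answer:
[929, 9, 8, 2, 268]
[929, 9, 8, 2, 268]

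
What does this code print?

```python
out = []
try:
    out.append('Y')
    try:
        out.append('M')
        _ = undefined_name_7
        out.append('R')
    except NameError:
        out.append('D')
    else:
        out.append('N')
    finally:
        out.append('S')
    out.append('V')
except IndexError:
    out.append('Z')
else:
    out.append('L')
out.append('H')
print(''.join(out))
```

Execution trace: 'Y' (try body) → 'M' (inner try body) → 'D' (inner except NameError) → 'S' (inner finally) → 'V' (try body, no exception) → 'L' (else) → 'H' (after the try/except). Output: YMDSVLH

Answer: YMDSVLH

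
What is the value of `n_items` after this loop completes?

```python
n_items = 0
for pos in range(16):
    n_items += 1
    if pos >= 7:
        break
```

Loop breaks when pos reaches 7, n_items is 8
`n_items` takes the values: 0 → 1 → 2 → 3 → 4 → 5 → 6 → 7 → 8

Answer: 8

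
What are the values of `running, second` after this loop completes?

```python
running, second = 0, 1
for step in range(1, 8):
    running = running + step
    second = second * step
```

Sum and factorial of 1 to 7
`running, second` takes the values: (0, 1) → (1, 1) → (3, 1) → (3, 2) → (6, 2) → (6, 6) → (10, 6) → (10, 24) → (15, 24) → (15, 120) → (21, 120) → (21, 720) → (28, 720) → (28, 5040)

Answer: 28, 5040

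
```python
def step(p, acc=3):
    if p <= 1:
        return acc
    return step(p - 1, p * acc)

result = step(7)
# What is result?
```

Accumulator trace (n, acc): (7, 3) -> (6, 21) -> (5, 126) -> (4, 630) -> (3, 2520) -> (2, 7560) -> (1, 15120) -> return 15120

Answer: 15120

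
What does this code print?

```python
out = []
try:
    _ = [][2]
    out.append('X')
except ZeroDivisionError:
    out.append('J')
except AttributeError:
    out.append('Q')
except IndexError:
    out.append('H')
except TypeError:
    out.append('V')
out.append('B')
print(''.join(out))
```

Execution trace: 'H' (except IndexError) → 'B' (after the try/except). Output: HB

Answer: HB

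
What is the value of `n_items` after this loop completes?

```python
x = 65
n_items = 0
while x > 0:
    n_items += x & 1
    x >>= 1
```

Count set bits in 65 (binary: 0b1000001)
`n_items` takes the values: 0 → 1 → 2

Answer: 2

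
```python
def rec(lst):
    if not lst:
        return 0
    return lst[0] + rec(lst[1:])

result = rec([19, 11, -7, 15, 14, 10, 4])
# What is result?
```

19 + 11 + (-7) + 15 + 14 + 10 + 4 + 0 = 66

Answer: 66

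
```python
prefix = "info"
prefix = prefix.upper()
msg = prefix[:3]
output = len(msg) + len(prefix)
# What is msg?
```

Trace:
`prefix = "info"` → prefix = 'info'
`prefix = prefix.upper()` → prefix = 'INFO'
`msg = prefix[:3]` → msg = 'INF'
`output = len(msg) + len(prefix)` → output = 7
So msg = 'INF'

Answer: 'INF'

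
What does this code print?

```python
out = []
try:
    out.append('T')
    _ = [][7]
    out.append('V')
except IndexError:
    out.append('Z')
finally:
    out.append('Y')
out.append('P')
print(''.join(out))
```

Execution trace: 'T' (try body) → 'Z' (except IndexError) → 'Y' (finally) → 'P' (after the try/except). Output: TZYP

Answer: TZYP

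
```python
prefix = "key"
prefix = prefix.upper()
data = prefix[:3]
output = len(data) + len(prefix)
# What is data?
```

Trace:
`prefix = "key"` → prefix = 'key'
`prefix = prefix.upper()` → prefix = 'KEY'
`data = prefix[:3]` → data = 'KEY'
`output = len(data) + len(prefix)` → output = 6
So data = 'KEY'

Answer: 'KEY'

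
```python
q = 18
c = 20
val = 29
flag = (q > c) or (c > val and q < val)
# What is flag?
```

Trace:
`q = 18` → q = 18
`c = 20` → c = 20
`val = 29` → val = 29
`flag = (q > c) or (c > val and q < val)` → flag = False
So flag = False

Answer: False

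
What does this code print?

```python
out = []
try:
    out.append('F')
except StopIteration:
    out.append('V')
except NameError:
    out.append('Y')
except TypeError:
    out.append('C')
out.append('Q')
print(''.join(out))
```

Execution trace: 'F' (try body, no exception) → 'Q' (after the try/except). Output: FQ

Answer: FQ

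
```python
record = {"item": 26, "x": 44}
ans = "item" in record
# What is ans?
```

Trace:
`record = {"item": 26, "x": 44}` → record = {'item': 26, 'x': 44}
`ans = "item" in record` → ans = True
So ans = True

Answer: True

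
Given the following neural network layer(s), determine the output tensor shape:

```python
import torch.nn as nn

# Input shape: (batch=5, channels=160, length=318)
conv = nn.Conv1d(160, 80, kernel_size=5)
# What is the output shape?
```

Input: (5, 160, 318) -> Output: (5, 80, 314)

Answer: (5, 80, 314)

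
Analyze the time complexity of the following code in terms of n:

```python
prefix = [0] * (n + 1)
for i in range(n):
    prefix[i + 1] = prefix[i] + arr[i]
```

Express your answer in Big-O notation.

This is Prefix sum computation. Time complexity: O(n).

Answer: O(n)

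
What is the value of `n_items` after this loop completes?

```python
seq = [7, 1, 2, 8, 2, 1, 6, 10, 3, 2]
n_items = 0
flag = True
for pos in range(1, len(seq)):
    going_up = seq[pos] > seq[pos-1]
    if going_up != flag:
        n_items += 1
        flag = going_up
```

Count direction changes in [7, 1, 2, 8, 2, 1, 6, 10, 3, 2]
`n_items` takes the values: 0 → 1 → 2 → 3 → 4 → 5

Answer: 5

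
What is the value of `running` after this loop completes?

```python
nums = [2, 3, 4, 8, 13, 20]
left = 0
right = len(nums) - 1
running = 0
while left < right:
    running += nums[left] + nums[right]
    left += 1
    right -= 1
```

Sum of pairs from ends
`running` takes the values: 0 → 22 → 38 → 50

Answer: 50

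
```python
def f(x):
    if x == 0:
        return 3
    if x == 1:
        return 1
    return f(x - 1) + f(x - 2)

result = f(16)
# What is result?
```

Build up from base cases: f(0)=3, f(1)=1, f(2)=4, f(3)=5, f(4)=9, f(5)=14, f(6)=23, ..., f(16)=2817

Answer: 2817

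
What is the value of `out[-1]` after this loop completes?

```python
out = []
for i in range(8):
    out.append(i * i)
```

Last element of squares 0 to 7
`out` takes the values: [] → [0] → [0, 1] → [0, 1, 4] → [0, 1, 4, 9] → [0, 1, 4, 9, 16] → [0, 1, 4, 9, 16, 25] → [0, 1, 4, 9, 16, 25, 36] → [0, 1, 4, 9, 16, 25, 36, 49]
So `out[-1]` = 49

Answer: 49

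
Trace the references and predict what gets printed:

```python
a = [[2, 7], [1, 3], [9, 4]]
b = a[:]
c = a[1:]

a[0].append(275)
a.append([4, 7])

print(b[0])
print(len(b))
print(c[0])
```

Key concept: slice with nested mutation.
Step by step:
`a = [[2, 7], [1, 3], [9, 4]]` → a = [[2, 7], [1, 3], [9, 4]]
`b = a[:]` → b = [[2, 7], [1, 3], [9, 4]]
`c = a[1:]` → c = [[1, 3], [9, 4]]
`a[0].append(275)` → a = [[2, 7, 275], [1, 3], [9, 4]]; b = [[2, 7, 275], [1, 3], [9, 4]]
`a.append([4, 7])` → a = [[2, 7, 275], [1, 3], [9, 4], [4, 7]]
`print(b[0])` → prints [2, 7, 275]
`print(len(b))` → prints 3
`print(c[0])` → prints [1, 3]

Answer:
[2, 7, 275]
3
[1, 3]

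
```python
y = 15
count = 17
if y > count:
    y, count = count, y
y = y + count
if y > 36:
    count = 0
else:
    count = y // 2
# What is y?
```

Trace:
`y = 15` → y = 15
`count = 17` → count = 17
`if y > count: ...` → y > count is False → no variable changes
`y = y + count` → y = 32
`if y > 36: ...` → y > 36 is False, take else branch → count = 16
So y = 32

Answer: 32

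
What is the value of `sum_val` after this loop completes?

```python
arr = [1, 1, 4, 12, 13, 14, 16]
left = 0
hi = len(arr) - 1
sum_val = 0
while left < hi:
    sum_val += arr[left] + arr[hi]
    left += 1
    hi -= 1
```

Sum of pairs from ends
`sum_val` takes the values: 0 → 17 → 32 → 49

Answer: 49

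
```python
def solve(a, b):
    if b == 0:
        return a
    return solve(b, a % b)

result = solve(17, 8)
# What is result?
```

solve(17, 8) -> solve(8, 1) -> solve(1, 0) -> 1

Answer: 1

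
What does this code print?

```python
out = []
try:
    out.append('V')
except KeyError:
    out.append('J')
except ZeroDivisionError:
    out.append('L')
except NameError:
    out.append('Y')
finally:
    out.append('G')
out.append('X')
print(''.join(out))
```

Execution trace: 'V' (try body, no exception) → 'G' (finally) → 'X' (after the try/except). Output: VGX

Answer: VGX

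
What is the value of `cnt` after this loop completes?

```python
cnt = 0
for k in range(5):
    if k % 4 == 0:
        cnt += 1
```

Count numbers divisible by 4 in range(5)
`cnt` takes the values: 0 → 1 → 2

Answer: 2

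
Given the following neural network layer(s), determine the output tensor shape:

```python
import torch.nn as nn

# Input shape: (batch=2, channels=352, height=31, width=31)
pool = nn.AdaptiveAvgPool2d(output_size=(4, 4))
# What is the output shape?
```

Input: (2, 352, 31, 31) -> Output: (2, 352, 4, 4)

Answer: (2, 352, 4, 4)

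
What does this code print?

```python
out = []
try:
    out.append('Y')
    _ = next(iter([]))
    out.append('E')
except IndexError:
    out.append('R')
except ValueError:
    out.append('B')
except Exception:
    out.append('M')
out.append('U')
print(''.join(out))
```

Execution trace: 'Y' (try body) → 'M' (except Exception) → 'U' (after the try/except). Output: YMU

Answer: YMU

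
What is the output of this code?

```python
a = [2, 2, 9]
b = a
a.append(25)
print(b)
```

Key concept: basic list aliasing.
Step by step:
`a = [2, 2, 9]` → a = [2, 2, 9]
`b = a` → b = [2, 2, 9] (same object as a)
`a.append(25)` → a = [2, 2, 9, 25] (same object as b); b = [2, 2, 9, 25] (same object as a)
`print(b)` → prints [2, 2, 9, 25]

Answer: [2, 2, 9, 25]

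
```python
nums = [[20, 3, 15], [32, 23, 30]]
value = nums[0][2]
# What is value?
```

Trace:
`nums = [[20, 3, 15], [32, 23, 30]]` → nums = [[20, 3, 15], [32, 23, 30]]
`value = nums[0][2]` → value = 15
So value = 15

Answer: 15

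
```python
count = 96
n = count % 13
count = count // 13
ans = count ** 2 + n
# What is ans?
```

Trace:
`count = 96` → count = 96
`n = count % 13` → n = 5
`count = count // 13` → count = 7
`ans = count ** 2 + n` → ans = 54
So ans = 54

Answer: 54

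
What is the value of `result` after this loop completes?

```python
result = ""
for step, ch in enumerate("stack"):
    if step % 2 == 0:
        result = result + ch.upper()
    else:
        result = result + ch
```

Uppercase even positions in 'stack'
`result` takes the values: "" → "S" → "St" → "StA" → "StAc" → "StAcK"

Answer: "StAcK"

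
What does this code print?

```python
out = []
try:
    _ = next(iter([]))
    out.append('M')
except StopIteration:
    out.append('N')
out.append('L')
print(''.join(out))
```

Execution trace: 'N' (except StopIteration) → 'L' (after the try/except). Output: NL

Answer: NL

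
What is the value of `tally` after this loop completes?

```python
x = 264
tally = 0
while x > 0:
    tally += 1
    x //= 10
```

Count digits by repeated division by 10
`tally` takes the values: 0 → 1 → 2 → 3

Answer: 3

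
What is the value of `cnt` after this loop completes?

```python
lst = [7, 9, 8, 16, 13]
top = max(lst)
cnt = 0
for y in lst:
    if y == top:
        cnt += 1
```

Count of max value 16 in [7, 9, 8, 16, 13]
`cnt` takes the values: 0 → 1

Answer: 1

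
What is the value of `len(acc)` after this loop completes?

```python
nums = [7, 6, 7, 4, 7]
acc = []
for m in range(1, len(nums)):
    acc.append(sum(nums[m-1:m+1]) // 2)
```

Number of 2-element averages
`acc` takes the values: [] → [6] → [6, 6] → [6, 6, 5] → [6, 6, 5, 5]
So `len(acc)` = 4

Answer: 4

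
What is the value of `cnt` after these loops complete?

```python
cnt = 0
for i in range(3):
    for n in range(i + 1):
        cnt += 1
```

Triangle: 1 + 2 + ... + 3
`cnt` takes the values: 0 → 1 → 2 → 3 → 4 → 5 → 6

Answer: 6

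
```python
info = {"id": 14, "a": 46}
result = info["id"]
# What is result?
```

Trace:
`info = {"id": 14, "a": 46}` → info = {'id': 14, 'a': 46}
`result = info["id"]` → result = 14
So result = 14

Answer: 14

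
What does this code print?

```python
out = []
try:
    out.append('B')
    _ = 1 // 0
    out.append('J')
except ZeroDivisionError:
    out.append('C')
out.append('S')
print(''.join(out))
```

Execution trace: 'B' (try body) → 'C' (except ZeroDivisionError) → 'S' (after the try/except). Output: BCS

Answer: BCS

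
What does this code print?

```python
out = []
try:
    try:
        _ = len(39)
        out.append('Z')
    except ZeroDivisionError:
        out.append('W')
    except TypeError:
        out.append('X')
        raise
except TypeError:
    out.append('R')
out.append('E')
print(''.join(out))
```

Execution trace: 'X' (inner except TypeError) → 'R' (outer except TypeError) → 'E' (after the try/except). Output: XRE

Answer: XRE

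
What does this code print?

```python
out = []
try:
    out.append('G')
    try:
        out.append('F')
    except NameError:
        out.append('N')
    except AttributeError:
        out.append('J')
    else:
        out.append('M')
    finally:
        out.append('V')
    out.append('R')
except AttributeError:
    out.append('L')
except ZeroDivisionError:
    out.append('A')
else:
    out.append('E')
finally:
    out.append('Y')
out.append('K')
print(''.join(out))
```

Execution trace: 'G' (try body) → 'F' (inner try body, no exception) → 'M' (inner else) → 'V' (inner finally) → 'R' (try body, no exception) → 'E' (else) → 'Y' (finally) → 'K' (after the try/except). Output: GFMVREYK

Answer: GFMVREYK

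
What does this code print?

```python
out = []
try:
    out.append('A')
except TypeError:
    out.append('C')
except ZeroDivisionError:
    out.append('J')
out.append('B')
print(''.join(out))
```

Execution trace: 'A' (try body, no exception) → 'B' (after the try/except). Output: AB

Answer: AB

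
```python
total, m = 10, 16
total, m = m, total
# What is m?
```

Trace:
`total, m = 10, 16` → total = 10; m = 16
`total, m = m, total` → total = 16; m = 10
So m = 10

Answer: 10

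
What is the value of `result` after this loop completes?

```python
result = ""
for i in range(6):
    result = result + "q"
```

Repeat 'q' 6 times
`result` takes the values: "" → "q" → "qq" → "qqq" → "qqqq" → "qqqqq" → "qqqqqq"

Answer: "qqqqqq"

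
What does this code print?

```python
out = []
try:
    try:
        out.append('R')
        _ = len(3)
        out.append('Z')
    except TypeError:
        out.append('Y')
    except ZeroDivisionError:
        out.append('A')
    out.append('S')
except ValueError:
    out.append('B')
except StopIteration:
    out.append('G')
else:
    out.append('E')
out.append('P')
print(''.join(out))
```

Execution trace: 'R' (inner try body) → 'Y' (inner except TypeError) → 'S' (try body, no exception) → 'E' (else) → 'P' (after the try/except). Output: RYSEP

Answer: RYSEP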